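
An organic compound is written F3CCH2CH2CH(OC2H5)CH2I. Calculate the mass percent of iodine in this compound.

Atom tally by fragment:
  F3CCH2 → C:2 H:2 F:3
  CH2 → C:1 H:2
  CH(OC2H5) → C:3 H:6 O:1
  CH2I → C:1 H:2 I:1
Element totals:
  C: 7
  H: 12
  F: 3
  I: 1
  O: 1
Molecular formula: C7H12F3IO.
Molar mass = 296.070 g/mol.
Mass from I: 1 × 126.904 = 126.904 g/mol.
%I = 126.904 / 296.070 × 100 = 42.86%.

42.86%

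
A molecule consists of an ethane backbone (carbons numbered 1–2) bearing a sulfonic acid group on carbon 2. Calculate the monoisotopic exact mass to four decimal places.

110.0038

Atom tally by fragment:
  CH3 → C:1 H:3
  CH2SO3H → C:1 H:3 S:1 O:3
Element totals:
  C: 2
  H: 6
  O: 3
  S: 1
Molecular formula: C2H6O3S.
  M = 2(12.0) + 6(1.007825) + 3(15.994915) + 31.972071
    = 24.000000 + 6.046950 + 47.984745 + 31.972071 = 110.003766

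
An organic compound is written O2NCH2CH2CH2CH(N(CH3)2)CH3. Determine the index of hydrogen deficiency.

Atom tally by fragment:
  O2NCH2 → C:1 H:2 N:1 O:2
  CH2 → C:1 H:2
  CH2 → C:1 H:2
  CH(N(CH3)2) → C:3 H:7 N:1
  CH3 → C:1 H:3
Element totals:
  C: 7
  H: 16
  N: 2
  O: 2
Molecular formula: C7H16N2O2.
DoU = (2C + 2 + N − H − X) / 2 = (2·7 + 2 + 2 − 16 − 0) / 2 = 1.

1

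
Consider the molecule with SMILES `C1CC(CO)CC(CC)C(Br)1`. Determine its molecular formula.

Atom tally by fragment:
  cyclohexane ring core → C:6 H:12
  (− 3 ring H displaced by substituents)
  + CH2OH → C:1 H:3 O:1
  + C2H5 → C:2 H:5
  + Br → Br:1
Element totals:
  C: 9
  H: 17
  Br: 1
  O: 1

C9H17BrO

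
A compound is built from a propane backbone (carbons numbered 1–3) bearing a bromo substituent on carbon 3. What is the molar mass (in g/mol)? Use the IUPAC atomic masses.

122.99 g/mol

Atom tally by fragment:
  CH3 → C:1 H:3
  CH2 → C:1 H:2
  CH2Br → C:1 H:2 Br:1
Element totals:
  C: 3
  H: 7
  Br: 1
Molecular formula: C3H7Br.
  M = 3(12.011) + 7(1.008) + 79.904
    = 36.033 + 7.056 + 79.904 = 122.993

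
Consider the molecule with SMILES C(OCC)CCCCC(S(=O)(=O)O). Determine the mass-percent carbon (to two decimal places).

Atom tally by fragment:
  C2H5OCH2 → C:3 H:7 O:1
  CH2 → C:1 H:2
  CH2 → C:1 H:2
  CH2 → C:1 H:2
  CH2 → C:1 H:2
  CH2SO3H → C:1 H:3 S:1 O:3
Element totals:
  C: 8
  H: 18
  O: 4
  S: 1
Molecular formula: C8H18O4S.
Molar mass = 210.288 g/mol.
Mass from C: 8 × 12.011 = 96.088 g/mol.
%C = 96.088 / 210.288 × 100 = 45.69%.

45.69%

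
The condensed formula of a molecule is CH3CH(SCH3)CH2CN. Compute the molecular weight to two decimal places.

Element totals:
  C: 5
  H: 9
  N: 1
  S: 1
Molecular formula: C5H9NS.
  M = 5(12.011) + 9(1.008) + 14.007 + 32.06
    = 60.055 + 9.072 + 14.007 + 32.060 = 115.194

115.19 g/mol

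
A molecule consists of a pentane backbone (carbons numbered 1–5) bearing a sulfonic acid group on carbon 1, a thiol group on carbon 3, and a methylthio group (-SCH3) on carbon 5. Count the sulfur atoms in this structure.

Atom tally by fragment:
  HO3SCH2 → C:1 H:3 S:1 O:3
  CH2 → C:1 H:2
  CH(SH) → C:1 H:2 S:1
  CH2 → C:1 H:2
  CH2SCH3 → C:2 H:5 S:1
Element totals:
  C: 6
  H: 14
  O: 3
  S: 3

3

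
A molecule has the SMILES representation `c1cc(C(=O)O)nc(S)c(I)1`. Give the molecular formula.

Atom tally by fragment:
  pyridine ring core → C:5 H:5 N:1
  (− 3 ring H displaced by substituents)
  + COOH → C:1 H:1 O:2
  + SH → S:1 H:1
  + I → I:1
Element totals:
  C: 6
  H: 4
  I: 1
  N: 1
  O: 2
  S: 1

C6H4INO2S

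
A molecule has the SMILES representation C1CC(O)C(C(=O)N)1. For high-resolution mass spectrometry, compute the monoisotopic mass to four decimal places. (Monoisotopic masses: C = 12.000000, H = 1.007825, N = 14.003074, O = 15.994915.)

115.0633

Atom tally by fragment:
  cyclobutane ring core → C:4 H:8
  (− 2 ring H displaced by substituents)
  + OH → O:1 H:1
  + CONH2 → C:1 H:2 O:1 N:1
Element totals:
  C: 5
  H: 9
  N: 1
  O: 2
Molecular formula: C5H9NO2.
  M = 5(12.0) + 9(1.007825) + 14.003074 + 2(15.994915)
    = 60.000000 + 9.070425 + 14.003074 + 31.989830 = 115.063329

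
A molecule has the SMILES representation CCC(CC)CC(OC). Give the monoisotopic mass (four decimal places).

Atom tally by fragment:
  CH3 → C:1 H:3
  CH2 → C:1 H:2
  CH(C2H5) → C:3 H:6
  CH2 → C:1 H:2
  CH2OCH3 → C:2 H:5 O:1
Element totals:
  C: 8
  H: 18
  O: 1
Molecular formula: C8H18O.
  M = 8(12.0) + 18(1.007825) + 15.994915
    = 96.000000 + 18.140850 + 15.994915 = 130.135765

130.1358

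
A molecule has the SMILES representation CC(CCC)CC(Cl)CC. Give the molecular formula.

Atom tally by fragment:
  CH3 → C:1 H:3
  CH(CH2CH2CH3) → C:4 H:8
  CH2 → C:1 H:2
  CH(Cl) → C:1 H:1 Cl:1
  CH2 → C:1 H:2
  CH3 → C:1 H:3
Element totals:
  C: 9
  H: 19
  Cl: 1

C9H19Cl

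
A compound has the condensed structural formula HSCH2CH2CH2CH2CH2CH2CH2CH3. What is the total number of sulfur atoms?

Atom tally by fragment:
  HSCH2 → C:1 H:3 S:1
  CH2 → C:1 H:2
  CH2 → C:1 H:2
  CH2 → C:1 H:2
  CH2 → C:1 H:2
  CH2 → C:1 H:2
  CH2 → C:1 H:2
  CH3 → C:1 H:3
Element totals:
  C: 8
  H: 18
  S: 1

1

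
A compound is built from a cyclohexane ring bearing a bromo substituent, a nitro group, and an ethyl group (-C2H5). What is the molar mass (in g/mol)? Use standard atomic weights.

Atom tally by fragment:
  cyclohexane ring core → C:6 H:12
  (− 3 ring H displaced by substituents)
  + Br → Br:1
  + NO2 → N:1 O:2
  + C2H5 → C:2 H:5
Element totals:
  C: 8
  H: 14
  Br: 1
  N: 1
  O: 2
Molecular formula: C8H14BrNO2.
  M = 8(12.011) + 14(1.008) + 79.904 + 14.007 + 2(15.999)
    = 96.088 + 14.112 + 79.904 + 14.007 + 31.998 = 236.109

236.11 g/mol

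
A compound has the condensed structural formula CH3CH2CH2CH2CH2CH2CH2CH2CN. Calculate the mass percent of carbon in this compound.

Atom tally by fragment:
  CH3 → C:1 H:3
  CH2 → C:1 H:2
  CH2 → C:1 H:2
  CH2 → C:1 H:2
  CH2 → C:1 H:2
  CH2 → C:1 H:2
  CH2 → C:1 H:2
  CH2CN → C:2 H:2 N:1
Element totals:
  C: 9
  H: 17
  N: 1
Molecular formula: C9H17N.
Molar mass = 139.242 g/mol.
Mass from C: 9 × 12.011 = 108.099 g/mol.
%C = 108.099 / 139.242 × 100 = 77.63%.

77.63%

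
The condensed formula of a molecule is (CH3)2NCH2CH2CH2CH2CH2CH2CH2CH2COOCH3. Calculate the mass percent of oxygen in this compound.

Atom tally by fragment:
  (CH3)2NCH2 → C:3 H:8 N:1
  CH2 → C:1 H:2
  CH2 → C:1 H:2
  CH2 → C:1 H:2
  CH2 → C:1 H:2
  CH2 → C:1 H:2
  CH2 → C:1 H:2
  CH2COOCH3 → C:3 H:5 O:2
Element totals:
  C: 12
  H: 25
  N: 1
  O: 2
Molecular formula: C12H25NO2.
Molar mass = 215.337 g/mol.
Mass from O: 2 × 15.999 = 31.998 g/mol.
%O = 31.998 / 215.337 × 100 = 14.86%.

14.86%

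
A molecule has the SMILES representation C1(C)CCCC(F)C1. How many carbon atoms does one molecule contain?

Atom tally by fragment:
  cyclohexane ring core → C:6 H:12
  (− 2 ring H displaced by substituents)
  + CH3 → C:1 H:3
  + F → F:1
Element totals:
  C: 7
  H: 13
  F: 1

7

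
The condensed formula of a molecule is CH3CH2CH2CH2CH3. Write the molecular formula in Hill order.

C5H12

Element totals:
  C: 5
  H: 12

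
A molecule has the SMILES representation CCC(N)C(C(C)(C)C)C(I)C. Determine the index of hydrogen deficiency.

0

Atom tally by fragment:
  CH3 → C:1 H:3
  CH2 → C:1 H:2
  CH(NH2) → C:1 H:3 N:1
  CH(C(CH3)3) → C:5 H:10
  CH(I) → C:1 H:1 I:1
  CH3 → C:1 H:3
Element totals:
  C: 10
  H: 22
  I: 1
  N: 1
Molecular formula: C10H22IN.
DoU = (2C + 2 + N − H − X) / 2 = (2·10 + 2 + 1 − 22 − 1) / 2 = 0.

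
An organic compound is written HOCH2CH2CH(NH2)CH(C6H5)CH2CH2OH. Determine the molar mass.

Element totals:
  C: 12
  H: 19
  N: 1
  O: 2
Molecular formula: C12H19NO2.
  M = 12(12.011) + 19(1.008) + 14.007 + 2(15.999)
    = 144.132 + 19.152 + 14.007 + 31.998 = 209.289

209.29 g/mol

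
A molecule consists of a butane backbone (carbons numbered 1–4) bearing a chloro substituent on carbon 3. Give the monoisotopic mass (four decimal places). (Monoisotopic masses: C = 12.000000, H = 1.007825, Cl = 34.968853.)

92.0393

Atom tally by fragment:
  CH3 → C:1 H:3
  CH2 → C:1 H:2
  CH(Cl) → C:1 H:1 Cl:1
  CH3 → C:1 H:3
Element totals:
  C: 4
  H: 9
  Cl: 1
Molecular formula: C4H9Cl.
  M = 4(12.0) + 9(1.007825) + 34.968853
    = 48.000000 + 9.070425 + 34.968853 = 92.039278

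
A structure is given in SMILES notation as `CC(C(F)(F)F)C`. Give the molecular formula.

C4H7F3

Atom tally by fragment:
  CH3 → C:1 H:3
  CH(CF3) → C:2 H:1 F:3
  CH3 → C:1 H:3
Element totals:
  C: 4
  H: 7
  F: 3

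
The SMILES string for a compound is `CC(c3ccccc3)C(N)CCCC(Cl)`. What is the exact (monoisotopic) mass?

225.1284

Atom tally by fragment:
  CH3 → C:1 H:3
  CH(C6H5) → C:7 H:6
  CH(NH2) → C:1 H:3 N:1
  CH2 → C:1 H:2
  CH2 → C:1 H:2
  CH2 → C:1 H:2
  CH2Cl → C:1 H:2 Cl:1
Element totals:
  C: 13
  H: 20
  Cl: 1
  N: 1
Molecular formula: C13H20ClN.
  M = 13(12.0) + 20(1.007825) + 34.968853 + 14.003074
    = 156.000000 + 20.156500 + 34.968853 + 14.003074 = 225.128427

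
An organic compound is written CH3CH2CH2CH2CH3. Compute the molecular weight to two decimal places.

72.15 g/mol

Element totals:
  C: 5
  H: 12
Molecular formula: C5H12.
  M = 5(12.011) + 12(1.008)
    = 60.055 + 12.096 = 72.151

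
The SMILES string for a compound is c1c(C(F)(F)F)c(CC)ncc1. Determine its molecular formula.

C8H8F3N

Atom tally by fragment:
  pyridine ring core → C:5 H:5 N:1
  (− 2 ring H displaced by substituents)
  + CF3 → C:1 F:3
  + C2H5 → C:2 H:5
Element totals:
  C: 8
  H: 8
  F: 3
  N: 1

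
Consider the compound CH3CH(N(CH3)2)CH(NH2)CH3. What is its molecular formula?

Element totals:
  C: 6
  H: 16
  N: 2

C6H16N2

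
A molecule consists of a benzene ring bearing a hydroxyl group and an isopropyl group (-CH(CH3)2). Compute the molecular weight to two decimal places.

136.19 g/mol

Atom tally by fragment:
  benzene ring core → C:6 H:6
  (− 2 ring H displaced by substituents)
  + OH → O:1 H:1
  + CH(CH3)2 → C:3 H:7
Element totals:
  C: 9
  H: 12
  O: 1
Molecular formula: C9H12O.
  M = 9(12.011) + 12(1.008) + 15.999
    = 108.099 + 12.096 + 15.999 = 136.194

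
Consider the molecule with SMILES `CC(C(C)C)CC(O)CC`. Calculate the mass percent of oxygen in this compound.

11.09%

Atom tally by fragment:
  CH3 → C:1 H:3
  CH(CH(CH3)2) → C:4 H:8
  CH2 → C:1 H:2
  CH(OH) → C:1 H:2 O:1
  CH2 → C:1 H:2
  CH3 → C:1 H:3
Element totals:
  C: 9
  H: 20
  O: 1
Molecular formula: C9H20O.
Molar mass = 144.258 g/mol.
Mass from O: 1 × 15.999 = 15.999 g/mol.
%O = 15.999 / 144.258 × 100 = 11.09%.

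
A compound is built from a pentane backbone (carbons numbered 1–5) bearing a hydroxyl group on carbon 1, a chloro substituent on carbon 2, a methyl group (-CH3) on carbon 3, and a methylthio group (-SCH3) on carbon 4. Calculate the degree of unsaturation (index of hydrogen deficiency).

Atom tally by fragment:
  HOCH2 → C:1 H:3 O:1
  CH(Cl) → C:1 H:1 Cl:1
  CH(CH3) → C:2 H:4
  CH(SCH3) → C:2 H:4 S:1
  CH3 → C:1 H:3
Element totals:
  C: 7
  H: 15
  Cl: 1
  O: 1
  S: 1
Molecular formula: C7H15ClOS.
DoU = (2C + 2 + N − H − X) / 2 = (2·7 + 2 + 0 − 15 − 1) / 2 = 0.

0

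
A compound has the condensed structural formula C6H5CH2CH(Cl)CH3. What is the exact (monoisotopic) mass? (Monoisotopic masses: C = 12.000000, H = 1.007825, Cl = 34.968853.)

Element totals:
  C: 9
  H: 11
  Cl: 1
Molecular formula: C9H11Cl.
  M = 9(12.0) + 11(1.007825) + 34.968853
    = 108.000000 + 11.086075 + 34.968853 = 154.054928

154.0549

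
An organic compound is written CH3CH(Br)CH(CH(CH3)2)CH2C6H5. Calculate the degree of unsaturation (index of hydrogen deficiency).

4

Atom tally by fragment:
  CH3 → C:1 H:3
  CH(Br) → C:1 H:1 Br:1
  CH(CH(CH3)2) → C:4 H:8
  CH2C6H5 → C:7 H:7
Element totals:
  C: 13
  H: 19
  Br: 1
Molecular formula: C13H19Br.
DoU = (2C + 2 + N − H − X) / 2 = (2·13 + 2 + 0 − 19 − 1) / 2 = 4.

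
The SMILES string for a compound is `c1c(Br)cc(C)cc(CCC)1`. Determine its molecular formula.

C10H13Br

Atom tally by fragment:
  benzene ring core → C:6 H:6
  (− 3 ring H displaced by substituents)
  + Br → Br:1
  + CH3 → C:1 H:3
  + CH2CH2CH3 → C:3 H:7
Element totals:
  C: 10
  H: 13
  Br: 1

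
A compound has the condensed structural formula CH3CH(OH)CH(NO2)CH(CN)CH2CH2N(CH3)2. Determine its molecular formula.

C9H17N3O3

Element totals:
  C: 9
  H: 17
  N: 3
  O: 3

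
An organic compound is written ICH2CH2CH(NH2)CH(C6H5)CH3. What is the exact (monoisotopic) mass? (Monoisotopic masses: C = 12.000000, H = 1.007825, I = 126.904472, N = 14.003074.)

Element totals:
  C: 11
  H: 16
  I: 1
  N: 1
Molecular formula: C11H16IN.
  M = 11(12.0) + 16(1.007825) + 126.904472 + 14.003074
    = 132.000000 + 16.125200 + 126.904472 + 14.003074 = 289.032746

289.0327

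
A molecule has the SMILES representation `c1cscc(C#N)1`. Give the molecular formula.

Atom tally by fragment:
  thiophene ring core → C:4 H:4 S:1
  (− 1 ring H displaced by substituents)
  + CN → C:1 N:1
Element totals:
  C: 5
  H: 3
  N: 1
  S: 1

C5H3NS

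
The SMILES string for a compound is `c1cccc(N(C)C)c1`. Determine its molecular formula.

C8H11N

Atom tally by fragment:
  benzene ring core → C:6 H:6
  (− 1 ring H displaced by substituents)
  + N(CH3)2 → N:1 C:2 H:6
Element totals:
  C: 8
  H: 11
  N: 1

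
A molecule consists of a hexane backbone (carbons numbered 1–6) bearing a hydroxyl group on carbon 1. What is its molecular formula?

C6H14O

Atom tally by fragment:
  HOCH2 → C:1 H:3 O:1
  CH2 → C:1 H:2
  CH2 → C:1 H:2
  CH2 → C:1 H:2
  CH2 → C:1 H:2
  CH3 → C:1 H:3
Element totals:
  C: 6
  H: 14
  O: 1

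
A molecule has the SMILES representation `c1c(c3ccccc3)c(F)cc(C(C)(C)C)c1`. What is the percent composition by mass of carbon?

Atom tally by fragment:
  benzene ring core → C:6 H:6
  (− 3 ring H displaced by substituents)
  + C6H5 → C:6 H:5
  + F → F:1
  + C(CH3)3 → C:4 H:9
Element totals:
  C: 16
  H: 17
  F: 1
Molecular formula: C16H17F.
Molar mass = 228.310 g/mol.
Mass from C: 16 × 12.011 = 192.176 g/mol.
%C = 192.176 / 228.310 × 100 = 84.17%.

84.17%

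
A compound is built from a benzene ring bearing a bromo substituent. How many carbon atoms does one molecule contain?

Atom tally by fragment:
  benzene ring core → C:6 H:6
  (− 1 ring H displaced by substituents)
  + Br → Br:1
Element totals:
  C: 6
  H: 5
  Br: 1

6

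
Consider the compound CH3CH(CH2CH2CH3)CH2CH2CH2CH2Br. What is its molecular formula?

Atom tally by fragment:
  CH3 → C:1 H:3
  CH(CH2CH2CH3) → C:4 H:8
  CH2 → C:1 H:2
  CH2 → C:1 H:2
  CH2 → C:1 H:2
  CH2Br → C:1 H:2 Br:1
Element totals:
  C: 9
  H: 19
  Br: 1

C9H19Br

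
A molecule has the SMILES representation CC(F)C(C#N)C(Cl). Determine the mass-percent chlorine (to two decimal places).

Atom tally by fragment:
  CH3 → C:1 H:3
  CH(F) → C:1 H:1 F:1
  CH(CN) → C:2 H:1 N:1
  CH2Cl → C:1 H:2 Cl:1
Element totals:
  C: 5
  H: 7
  Cl: 1
  F: 1
  N: 1
Molecular formula: C5H7ClFN.
Molar mass = 135.566 g/mol.
Mass from Cl: 1 × 35.45 = 35.450 g/mol.
%Cl = 35.450 / 135.566 × 100 = 26.15%.

26.15%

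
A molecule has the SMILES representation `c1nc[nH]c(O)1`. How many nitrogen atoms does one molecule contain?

2

Atom tally by fragment:
  imidazole ring core → C:3 H:4 N:2
  (− 1 ring H displaced by substituents)
  + OH → O:1 H:1
Element totals:
  C: 3
  H: 4
  N: 2
  O: 1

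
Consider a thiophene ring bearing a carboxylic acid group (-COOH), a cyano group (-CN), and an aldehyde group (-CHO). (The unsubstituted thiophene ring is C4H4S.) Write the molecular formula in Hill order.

C7H3NO3S

Atom tally by fragment:
  thiophene ring core → C:4 H:4 S:1
  (− 3 ring H displaced by substituents)
  + COOH → C:1 H:1 O:2
  + CN → C:1 N:1
  + CHO → C:1 H:1 O:1
Element totals:
  C: 7
  H: 3
  N: 1
  O: 3
  S: 1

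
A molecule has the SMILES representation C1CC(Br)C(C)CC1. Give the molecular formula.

Atom tally by fragment:
  cyclohexane ring core → C:6 H:12
  (− 2 ring H displaced by substituents)
  + Br → Br:1
  + CH3 → C:1 H:3
Element totals:
  C: 7
  H: 13
  Br: 1

C7H13Br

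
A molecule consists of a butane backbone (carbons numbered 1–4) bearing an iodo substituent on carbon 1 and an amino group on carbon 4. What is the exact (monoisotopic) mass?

198.9858

Atom tally by fragment:
  ICH2 → C:1 H:2 I:1
  CH2 → C:1 H:2
  CH2 → C:1 H:2
  CH2NH2 → C:1 H:4 N:1
Element totals:
  C: 4
  H: 10
  I: 1
  N: 1
Molecular formula: C4H10IN.
  M = 4(12.0) + 10(1.007825) + 126.904472 + 14.003074
    = 48.000000 + 10.078250 + 126.904472 + 14.003074 = 198.985796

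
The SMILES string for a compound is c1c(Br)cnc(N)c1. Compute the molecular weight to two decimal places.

173.01 g/mol

Atom tally by fragment:
  pyridine ring core → C:5 H:5 N:1
  (− 2 ring H displaced by substituents)
  + Br → Br:1
  + NH2 → N:1 H:2
Element totals:
  C: 5
  H: 5
  Br: 1
  N: 2
Molecular formula: C5H5BrN2.
  M = 5(12.011) + 5(1.008) + 79.904 + 2(14.007)
    = 60.055 + 5.040 + 79.904 + 28.014 = 173.013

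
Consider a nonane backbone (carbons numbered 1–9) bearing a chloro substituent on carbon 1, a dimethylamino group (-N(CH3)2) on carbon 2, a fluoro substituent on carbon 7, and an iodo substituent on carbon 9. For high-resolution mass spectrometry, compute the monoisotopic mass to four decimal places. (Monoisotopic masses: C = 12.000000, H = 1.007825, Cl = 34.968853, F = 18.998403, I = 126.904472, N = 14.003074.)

Atom tally by fragment:
  ClCH2 → C:1 H:2 Cl:1
  CH(N(CH3)2) → C:3 H:7 N:1
  CH2 → C:1 H:2
  CH2 → C:1 H:2
  CH2 → C:1 H:2
  CH2 → C:1 H:2
  CH(F) → C:1 H:1 F:1
  CH2 → C:1 H:2
  CH2I → C:1 H:2 I:1
Element totals:
  C: 11
  H: 22
  Cl: 1
  F: 1
  I: 1
  N: 1
Molecular formula: C11H22ClFIN.
  M = 11(12.0) + 22(1.007825) + 34.968853 + 18.998403 + 126.904472 + 14.003074
    = 132.000000 + 22.172150 + 34.968853 + 18.998403 + 126.904472 + 14.003074 = 349.046952

349.0470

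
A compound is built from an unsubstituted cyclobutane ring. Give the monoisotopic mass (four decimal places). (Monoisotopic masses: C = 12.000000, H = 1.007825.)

56.0626

Atom tally by fragment:
  cyclobutane ring core → C:4 H:8
Element totals:
  C: 4
  H: 8
Molecular formula: C4H8.
  M = 4(12.0) + 8(1.007825)
    = 48.000000 + 8.062600 = 56.062600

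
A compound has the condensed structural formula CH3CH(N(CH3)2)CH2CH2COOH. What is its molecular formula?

Element totals:
  C: 7
  H: 15
  N: 1
  O: 2

C7H15NO2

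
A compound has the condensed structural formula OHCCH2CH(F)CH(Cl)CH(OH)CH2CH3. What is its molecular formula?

Atom tally by fragment:
  OHCCH2 → C:2 H:3 O:1
  CH(F) → C:1 H:1 F:1
  CH(Cl) → C:1 H:1 Cl:1
  CH(OH) → C:1 H:2 O:1
  CH2 → C:1 H:2
  CH3 → C:1 H:3
Element totals:
  C: 7
  H: 12
  Cl: 1
  F: 1
  O: 2

C7H12ClFO2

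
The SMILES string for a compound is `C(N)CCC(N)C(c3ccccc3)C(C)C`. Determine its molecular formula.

C14H24N2

Atom tally by fragment:
  H2NCH2 → C:1 H:4 N:1
  CH2 → C:1 H:2
  CH2 → C:1 H:2
  CH(NH2) → C:1 H:3 N:1
  CH(C6H5) → C:7 H:6
  CH(CH3) → C:2 H:4
  CH3 → C:1 H:3
Element totals:
  C: 14
  H: 24
  N: 2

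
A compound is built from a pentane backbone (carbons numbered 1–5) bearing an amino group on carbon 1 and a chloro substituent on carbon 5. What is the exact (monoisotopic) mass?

121.0658

Atom tally by fragment:
  H2NCH2 → C:1 H:4 N:1
  CH2 → C:1 H:2
  CH2 → C:1 H:2
  CH2 → C:1 H:2
  CH2Cl → C:1 H:2 Cl:1
Element totals:
  C: 5
  H: 12
  Cl: 1
  N: 1
Molecular formula: C5H12ClN.
  M = 5(12.0) + 12(1.007825) + 34.968853 + 14.003074
    = 60.000000 + 12.093900 + 34.968853 + 14.003074 = 121.065827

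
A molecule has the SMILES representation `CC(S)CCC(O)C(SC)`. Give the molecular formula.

Atom tally by fragment:
  CH3 → C:1 H:3
  CH(SH) → C:1 H:2 S:1
  CH2 → C:1 H:2
  CH2 → C:1 H:2
  CH(OH) → C:1 H:2 O:1
  CH2SCH3 → C:2 H:5 S:1
Element totals:
  C: 7
  H: 16
  O: 1
  S: 2

C7H16OS2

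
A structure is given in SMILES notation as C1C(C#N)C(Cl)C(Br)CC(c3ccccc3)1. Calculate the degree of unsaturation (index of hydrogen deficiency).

Atom tally by fragment:
  cyclohexane ring core → C:6 H:12
  (− 4 ring H displaced by substituents)
  + CN → C:1 N:1
  + Cl → Cl:1
  + Br → Br:1
  + C6H5 → C:6 H:5
Element totals:
  C: 13
  H: 13
  Br: 1
  Cl: 1
  N: 1
Molecular formula: C13H13BrClN.
DoU = (2C + 2 + N − H − X) / 2 = (2·13 + 2 + 1 − 13 − 2) / 2 = 7.

7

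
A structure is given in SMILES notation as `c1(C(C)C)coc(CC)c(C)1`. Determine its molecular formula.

C10H16O

Atom tally by fragment:
  furan ring core → C:4 H:4 O:1
  (− 3 ring H displaced by substituents)
  + CH(CH3)2 → C:3 H:7
  + C2H5 → C:2 H:5
  + CH3 → C:1 H:3
Element totals:
  C: 10
  H: 16
  O: 1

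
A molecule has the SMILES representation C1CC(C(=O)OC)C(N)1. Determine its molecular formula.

Atom tally by fragment:
  cyclobutane ring core → C:4 H:8
  (− 2 ring H displaced by substituents)
  + COOCH3 → C:2 H:3 O:2
  + NH2 → N:1 H:2
Element totals:
  C: 6
  H: 11
  N: 1
  O: 2

C6H11NO2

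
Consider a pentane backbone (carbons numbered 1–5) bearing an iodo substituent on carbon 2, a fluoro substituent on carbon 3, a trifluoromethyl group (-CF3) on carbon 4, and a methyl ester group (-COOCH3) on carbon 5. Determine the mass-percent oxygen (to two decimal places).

9.35%

Atom tally by fragment:
  CH3 → C:1 H:3
  CH(I) → C:1 H:1 I:1
  CH(F) → C:1 H:1 F:1
  CH(CF3) → C:2 H:1 F:3
  CH2COOCH3 → C:3 H:5 O:2
Element totals:
  C: 8
  H: 11
  F: 4
  I: 1
  O: 2
Molecular formula: C8H11F4IO2.
Molar mass = 342.070 g/mol.
Mass from O: 2 × 15.999 = 31.998 g/mol.
%O = 31.998 / 342.070 × 100 = 9.35%.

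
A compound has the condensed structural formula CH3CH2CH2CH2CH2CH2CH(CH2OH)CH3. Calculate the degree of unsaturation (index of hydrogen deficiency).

0

Atom tally by fragment:
  CH3 → C:1 H:3
  CH2 → C:1 H:2
  CH2 → C:1 H:2
  CH2 → C:1 H:2
  CH2 → C:1 H:2
  CH2 → C:1 H:2
  CH(CH2OH) → C:2 H:4 O:1
  CH3 → C:1 H:3
Element totals:
  C: 9
  H: 20
  O: 1
Molecular formula: C9H20O.
DoU = (2C + 2 + N − H − X) / 2 = (2·9 + 2 + 0 − 20 − 0) / 2 = 0.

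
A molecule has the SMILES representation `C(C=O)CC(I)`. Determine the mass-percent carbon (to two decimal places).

Atom tally by fragment:
  OHCCH2 → C:2 H:3 O:1
  CH2 → C:1 H:2
  CH2I → C:1 H:2 I:1
Element totals:
  C: 4
  H: 7
  I: 1
  O: 1
Molecular formula: C4H7IO.
Molar mass = 198.003 g/mol.
Mass from C: 4 × 12.011 = 48.044 g/mol.
%C = 48.044 / 198.003 × 100 = 24.26%.

24.26%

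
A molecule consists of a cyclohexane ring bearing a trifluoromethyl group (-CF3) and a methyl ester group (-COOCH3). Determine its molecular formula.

Atom tally by fragment:
  cyclohexane ring core → C:6 H:12
  (− 2 ring H displaced by substituents)
  + CF3 → C:1 F:3
  + COOCH3 → C:2 H:3 O:2
Element totals:
  C: 9
  H: 13
  F: 3
  O: 2

C9H13F3O2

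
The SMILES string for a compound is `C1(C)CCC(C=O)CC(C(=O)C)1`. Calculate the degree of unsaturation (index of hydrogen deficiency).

3

Atom tally by fragment:
  cyclohexane ring core → C:6 H:12
  (− 3 ring H displaced by substituents)
  + CH3 → C:1 H:3
  + CHO → C:1 H:1 O:1
  + COCH3 → C:2 H:3 O:1
Element totals:
  C: 10
  H: 16
  O: 2
Molecular formula: C10H16O2.
DoU = (2C + 2 + N − H − X) / 2 = (2·10 + 2 + 0 − 16 − 0) / 2 = 3.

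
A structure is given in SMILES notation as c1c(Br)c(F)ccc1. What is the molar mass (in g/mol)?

Atom tally by fragment:
  benzene ring core → C:6 H:6
  (− 2 ring H displaced by substituents)
  + Br → Br:1
  + F → F:1
Element totals:
  C: 6
  H: 4
  Br: 1
  F: 1
Molecular formula: C6H4BrF.
  M = 6(12.011) + 4(1.008) + 79.904 + 18.998
    = 72.066 + 4.032 + 79.904 + 18.998 = 175.000

175.00 g/mol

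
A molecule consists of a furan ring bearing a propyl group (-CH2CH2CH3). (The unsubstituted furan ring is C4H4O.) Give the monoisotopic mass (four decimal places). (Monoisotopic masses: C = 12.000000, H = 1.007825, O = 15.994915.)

110.0732

Atom tally by fragment:
  furan ring core → C:4 H:4 O:1
  (− 1 ring H displaced by substituents)
  + CH2CH2CH3 → C:3 H:7
Element totals:
  C: 7
  H: 10
  O: 1
Molecular formula: C7H10O.
  M = 7(12.0) + 10(1.007825) + 15.994915
    = 84.000000 + 10.078250 + 15.994915 = 110.073165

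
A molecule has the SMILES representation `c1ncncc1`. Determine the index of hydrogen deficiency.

4

Atom tally by fragment:
  pyrimidine ring core → C:4 H:4 N:2
Element totals:
  C: 4
  H: 4
  N: 2
Molecular formula: C4H4N2.
DoU = (2C + 2 + N − H − X) / 2 = (2·4 + 2 + 2 − 4 − 0) / 2 = 4.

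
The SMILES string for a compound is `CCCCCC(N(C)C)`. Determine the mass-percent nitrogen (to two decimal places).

Atom tally by fragment:
  CH3 → C:1 H:3
  CH2 → C:1 H:2
  CH2 → C:1 H:2
  CH2 → C:1 H:2
  CH2 → C:1 H:2
  CH2N(CH3)2 → C:3 H:8 N:1
Element totals:
  C: 8
  H: 19
  N: 1
Molecular formula: C8H19N.
Molar mass = 129.247 g/mol.
Mass from N: 1 × 14.007 = 14.007 g/mol.
%N = 14.007 / 129.247 × 100 = 10.84%.

10.84%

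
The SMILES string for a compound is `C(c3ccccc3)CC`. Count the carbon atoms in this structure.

Atom tally by fragment:
  C6H5CH2 → C:7 H:7
  CH2 → C:1 H:2
  CH3 → C:1 H:3
Element totals:
  C: 9
  H: 12

9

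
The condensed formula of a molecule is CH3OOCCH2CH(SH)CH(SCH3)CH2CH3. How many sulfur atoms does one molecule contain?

2

Element totals:
  C: 8
  H: 16
  O: 2
  S: 2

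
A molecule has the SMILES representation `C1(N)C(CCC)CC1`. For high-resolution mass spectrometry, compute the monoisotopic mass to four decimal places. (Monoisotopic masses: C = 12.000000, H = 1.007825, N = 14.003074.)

113.1204

Atom tally by fragment:
  cyclobutane ring core → C:4 H:8
  (− 2 ring H displaced by substituents)
  + NH2 → N:1 H:2
  + CH2CH2CH3 → C:3 H:7
Element totals:
  C: 7
  H: 15
  N: 1
Molecular formula: C7H15N.
  M = 7(12.0) + 15(1.007825) + 14.003074
    = 84.000000 + 15.117375 + 14.003074 = 113.120449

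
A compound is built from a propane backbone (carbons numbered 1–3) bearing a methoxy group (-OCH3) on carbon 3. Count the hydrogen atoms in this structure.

Atom tally by fragment:
  CH3 → C:1 H:3
  CH2 → C:1 H:2
  CH2OCH3 → C:2 H:5 O:1
Element totals:
  C: 4
  H: 10
  O: 1

10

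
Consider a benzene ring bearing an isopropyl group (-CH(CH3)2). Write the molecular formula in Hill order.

C9H12

Atom tally by fragment:
  benzene ring core → C:6 H:6
  (− 1 ring H displaced by substituents)
  + CH(CH3)2 → C:3 H:7
Element totals:
  C: 9
  H: 12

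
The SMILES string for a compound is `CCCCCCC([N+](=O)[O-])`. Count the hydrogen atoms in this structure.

Atom tally by fragment:
  CH3 → C:1 H:3
  CH2 → C:1 H:2
  CH2 → C:1 H:2
  CH2 → C:1 H:2
  CH2 → C:1 H:2
  CH2 → C:1 H:2
  CH2NO2 → C:1 H:2 N:1 O:2
Element totals:
  C: 7
  H: 15
  N: 1
  O: 2

15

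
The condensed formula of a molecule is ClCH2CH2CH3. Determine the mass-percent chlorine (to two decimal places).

Element totals:
  C: 3
  H: 7
  Cl: 1
Molecular formula: C3H7Cl.
Molar mass = 78.539 g/mol.
Mass from Cl: 1 × 35.45 = 35.450 g/mol.
%Cl = 35.450 / 78.539 × 100 = 45.14%.

45.14%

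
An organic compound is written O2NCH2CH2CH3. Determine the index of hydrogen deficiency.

1

Element totals:
  C: 3
  H: 7
  N: 1
  O: 2
Molecular formula: C3H7NO2.
DoU = (2C + 2 + N − H − X) / 2 = (2·3 + 2 + 1 − 7 − 0) / 2 = 1.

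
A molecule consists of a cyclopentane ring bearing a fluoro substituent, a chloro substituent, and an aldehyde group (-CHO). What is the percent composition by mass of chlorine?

Atom tally by fragment:
  cyclopentane ring core → C:5 H:10
  (− 3 ring H displaced by substituents)
  + F → F:1
  + Cl → Cl:1
  + CHO → C:1 H:1 O:1
Element totals:
  C: 6
  H: 8
  Cl: 1
  F: 1
  O: 1
Molecular formula: C6H8ClFO.
Molar mass = 150.577 g/mol.
Mass from Cl: 1 × 35.45 = 35.450 g/mol.
%Cl = 35.450 / 150.577 × 100 = 23.54%.

23.54%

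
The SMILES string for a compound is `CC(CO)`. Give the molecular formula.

Atom tally by fragment:
  CH3 → C:1 H:3
  CH2CH2OH → C:2 H:5 O:1
Element totals:
  C: 3
  H: 8
  O: 1

C3H8O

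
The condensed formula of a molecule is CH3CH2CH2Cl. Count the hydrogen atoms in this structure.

Element totals:
  C: 3
  H: 7
  Cl: 1

7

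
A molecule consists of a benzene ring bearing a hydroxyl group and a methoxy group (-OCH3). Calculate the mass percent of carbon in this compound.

Atom tally by fragment:
  benzene ring core → C:6 H:6
  (− 2 ring H displaced by substituents)
  + OH → O:1 H:1
  + OCH3 → C:1 H:3 O:1
Element totals:
  C: 7
  H: 8
  O: 2
Molecular formula: C7H8O2.
Molar mass = 124.139 g/mol.
Mass from C: 7 × 12.011 = 84.077 g/mol.
%C = 84.077 / 124.139 × 100 = 67.73%.

67.73%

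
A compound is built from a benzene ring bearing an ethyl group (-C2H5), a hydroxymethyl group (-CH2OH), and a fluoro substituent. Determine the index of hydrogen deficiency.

Atom tally by fragment:
  benzene ring core → C:6 H:6
  (− 3 ring H displaced by substituents)
  + C2H5 → C:2 H:5
  + CH2OH → C:1 H:3 O:1
  + F → F:1
Element totals:
  C: 9
  H: 11
  F: 1
  O: 1
Molecular formula: C9H11FO.
DoU = (2C + 2 + N − H − X) / 2 = (2·9 + 2 + 0 − 11 − 1) / 2 = 4.

4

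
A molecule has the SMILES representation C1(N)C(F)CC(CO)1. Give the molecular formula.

Atom tally by fragment:
  cyclobutane ring core → C:4 H:8
  (− 3 ring H displaced by substituents)
  + NH2 → N:1 H:2
  + F → F:1
  + CH2OH → C:1 H:3 O:1
Element totals:
  C: 5
  H: 10
  F: 1
  N: 1
  O: 1

C5H10FNO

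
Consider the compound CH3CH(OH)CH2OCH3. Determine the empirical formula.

Atom tally by fragment:
  CH3 → C:1 H:3
  CH(OH) → C:1 H:2 O:1
  CH2OCH3 → C:2 H:5 O:1
Element totals:
  C: 4
  H: 10
  O: 2
Molecular formula: C4H10O2.
gcd of subscripts = 2; dividing each by 2:
  C: 4/2 = 2
  H: 10/2 = 5
  O: 2/2 = 1

C2H5O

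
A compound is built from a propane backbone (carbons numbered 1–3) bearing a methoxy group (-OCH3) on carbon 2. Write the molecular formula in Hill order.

Atom tally by fragment:
  CH3 → C:1 H:3
  CH(OCH3) → C:2 H:4 O:1
  CH3 → C:1 H:3
Element totals:
  C: 4
  H: 10
  O: 1

C4H10O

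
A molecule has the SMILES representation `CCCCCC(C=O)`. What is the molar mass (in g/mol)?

Atom tally by fragment:
  CH3 → C:1 H:3
  CH2 → C:1 H:2
  CH2 → C:1 H:2
  CH2 → C:1 H:2
  CH2 → C:1 H:2
  CH2CHO → C:2 H:3 O:1
Element totals:
  C: 7
  H: 14
  O: 1
Molecular formula: C7H14O.
  M = 7(12.011) + 14(1.008) + 15.999
    = 84.077 + 14.112 + 15.999 = 114.188

114.19 g/mol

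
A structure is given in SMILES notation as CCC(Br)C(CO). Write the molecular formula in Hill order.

C5H11BrO

Atom tally by fragment:
  CH3 → C:1 H:3
  CH2 → C:1 H:2
  CH(Br) → C:1 H:1 Br:1
  CH2CH2OH → C:2 H:5 O:1
Element totals:
  C: 5
  H: 11
  Br: 1
  O: 1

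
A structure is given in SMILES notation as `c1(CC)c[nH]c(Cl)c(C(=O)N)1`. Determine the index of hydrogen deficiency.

4

Atom tally by fragment:
  pyrrole ring core → C:4 H:5 N:1
  (− 3 ring H displaced by substituents)
  + C2H5 → C:2 H:5
  + Cl → Cl:1
  + CONH2 → C:1 H:2 O:1 N:1
Element totals:
  C: 7
  H: 9
  Cl: 1
  N: 2
  O: 1
Molecular formula: C7H9ClN2O.
DoU = (2C + 2 + N − H − X) / 2 = (2·7 + 2 + 2 − 9 − 1) / 2 = 4.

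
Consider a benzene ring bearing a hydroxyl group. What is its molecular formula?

C6H6O

Atom tally by fragment:
  benzene ring core → C:6 H:6
  (− 1 ring H displaced by substituents)
  + OH → O:1 H:1
Element totals:
  C: 6
  H: 6
  O: 1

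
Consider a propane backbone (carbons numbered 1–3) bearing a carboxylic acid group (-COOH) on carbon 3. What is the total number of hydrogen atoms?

Atom tally by fragment:
  CH3 → C:1 H:3
  CH2 → C:1 H:2
  CH2COOH → C:2 H:3 O:2
Element totals:
  C: 4
  H: 8
  O: 2

8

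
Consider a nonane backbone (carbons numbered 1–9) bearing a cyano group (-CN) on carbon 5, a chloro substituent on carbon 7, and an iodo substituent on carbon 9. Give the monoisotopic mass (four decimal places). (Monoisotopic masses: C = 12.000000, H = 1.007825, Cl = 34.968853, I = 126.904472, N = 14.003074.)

313.0094

Atom tally by fragment:
  CH3 → C:1 H:3
  CH2 → C:1 H:2
  CH2 → C:1 H:2
  CH2 → C:1 H:2
  CH(CN) → C:2 H:1 N:1
  CH2 → C:1 H:2
  CH(Cl) → C:1 H:1 Cl:1
  CH2 → C:1 H:2
  CH2I → C:1 H:2 I:1
Element totals:
  C: 10
  H: 17
  Cl: 1
  I: 1
  N: 1
Molecular formula: C10H17ClIN.
  M = 10(12.0) + 17(1.007825) + 34.968853 + 126.904472 + 14.003074
    = 120.000000 + 17.133025 + 34.968853 + 126.904472 + 14.003074 = 313.009424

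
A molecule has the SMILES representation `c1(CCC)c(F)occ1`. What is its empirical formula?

Atom tally by fragment:
  furan ring core → C:4 H:4 O:1
  (− 2 ring H displaced by substituents)
  + CH2CH2CH3 → C:3 H:7
  + F → F:1
Element totals:
  C: 7
  H: 9
  F: 1
  O: 1
Molecular formula: C7H9FO.
gcd of subscripts (7, 1, 9, 1) = 1, so the empirical formula equals the molecular formula.

C7H9FO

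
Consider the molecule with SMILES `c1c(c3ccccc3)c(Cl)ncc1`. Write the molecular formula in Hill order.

Atom tally by fragment:
  pyridine ring core → C:5 H:5 N:1
  (− 2 ring H displaced by substituents)
  + C6H5 → C:6 H:5
  + Cl → Cl:1
Element totals:
  C: 11
  H: 8
  Cl: 1
  N: 1

C11H8ClN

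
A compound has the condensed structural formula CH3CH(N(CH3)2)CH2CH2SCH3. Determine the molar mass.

Element totals:
  C: 7
  H: 17
  N: 1
  S: 1
Molecular formula: C7H17NS.
  M = 7(12.011) + 17(1.008) + 14.007 + 32.06
    = 84.077 + 17.136 + 14.007 + 32.060 = 147.280

147.28 g/mol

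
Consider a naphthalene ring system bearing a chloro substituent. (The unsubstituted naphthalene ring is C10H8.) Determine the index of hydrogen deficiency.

7

Atom tally by fragment:
  naphthalene ring system core → C:10 H:8
  (− 1 ring H displaced by substituents)
  + Cl → Cl:1
Element totals:
  C: 10
  H: 7
  Cl: 1
Molecular formula: C10H7Cl.
DoU = (2C + 2 + N − H − X) / 2 = (2·10 + 2 + 0 − 7 − 1) / 2 = 7.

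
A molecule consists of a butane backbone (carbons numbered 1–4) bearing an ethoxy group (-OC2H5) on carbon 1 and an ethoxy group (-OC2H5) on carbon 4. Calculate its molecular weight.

Atom tally by fragment:
  C2H5OCH2 → C:3 H:7 O:1
  CH2 → C:1 H:2
  CH2 → C:1 H:2
  CH2OC2H5 → C:3 H:7 O:1
Element totals:
  C: 8
  H: 18
  O: 2
Molecular formula: C8H18O2.
  M = 8(12.011) + 18(1.008) + 2(15.999)
    = 96.088 + 18.144 + 31.998 = 146.230

146.23 g/mol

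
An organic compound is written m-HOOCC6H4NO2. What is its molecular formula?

C7H5NO4

Atom tally by fragment:
  benzene ring core → C:6 H:6
  (− 2 ring H displaced by substituents)
  + COOH → C:1 H:1 O:2
  + NO2 → N:1 O:2
Element totals:
  C: 7
  H: 5
  N: 1
  O: 4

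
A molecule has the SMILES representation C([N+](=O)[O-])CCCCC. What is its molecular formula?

C6H13NO2

Atom tally by fragment:
  O2NCH2 → C:1 H:2 N:1 O:2
  CH2 → C:1 H:2
  CH2 → C:1 H:2
  CH2 → C:1 H:2
  CH2 → C:1 H:2
  CH3 → C:1 H:3
Element totals:
  C: 6
  H: 13
  N: 1
  O: 2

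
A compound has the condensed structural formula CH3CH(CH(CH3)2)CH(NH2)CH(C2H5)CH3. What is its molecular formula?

Atom tally by fragment:
  CH3 → C:1 H:3
  CH(CH(CH3)2) → C:4 H:8
  CH(NH2) → C:1 H:3 N:1
  CH(C2H5) → C:3 H:6
  CH3 → C:1 H:3
Element totals:
  C: 10
  H: 23
  N: 1

C10H23N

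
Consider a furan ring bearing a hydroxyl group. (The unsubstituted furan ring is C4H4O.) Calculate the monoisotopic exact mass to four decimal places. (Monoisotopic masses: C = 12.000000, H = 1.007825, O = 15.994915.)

Atom tally by fragment:
  furan ring core → C:4 H:4 O:1
  (− 1 ring H displaced by substituents)
  + OH → O:1 H:1
Element totals:
  C: 4
  H: 4
  O: 2
Molecular formula: C4H4O2.
  M = 4(12.0) + 4(1.007825) + 2(15.994915)
    = 48.000000 + 4.031300 + 31.989830 = 84.021130

84.0211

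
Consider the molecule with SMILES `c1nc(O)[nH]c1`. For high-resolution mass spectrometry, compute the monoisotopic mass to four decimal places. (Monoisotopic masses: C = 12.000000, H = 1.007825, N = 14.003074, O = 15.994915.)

84.0324

Atom tally by fragment:
  imidazole ring core → C:3 H:4 N:2
  (− 1 ring H displaced by substituents)
  + OH → O:1 H:1
Element totals:
  C: 3
  H: 4
  N: 2
  O: 1
Molecular formula: C3H4N2O.
  M = 3(12.0) + 4(1.007825) + 2(14.003074) + 15.994915
    = 36.000000 + 4.031300 + 28.006148 + 15.994915 = 84.032363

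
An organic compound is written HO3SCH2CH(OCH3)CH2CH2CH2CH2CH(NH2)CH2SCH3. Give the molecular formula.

C10H23NO4S2

Atom tally by fragment:
  HO3SCH2 → C:1 H:3 S:1 O:3
  CH(OCH3) → C:2 H:4 O:1
  CH2 → C:1 H:2
  CH2 → C:1 H:2
  CH2 → C:1 H:2
  CH2 → C:1 H:2
  CH(NH2) → C:1 H:3 N:1
  CH2SCH3 → C:2 H:5 S:1
Element totals:
  C: 10
  H: 23
  N: 1
  O: 4
  S: 2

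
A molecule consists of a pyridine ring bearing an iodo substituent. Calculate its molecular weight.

205.00 g/mol

Atom tally by fragment:
  pyridine ring core → C:5 H:5 N:1
  (− 1 ring H displaced by substituents)
  + I → I:1
Element totals:
  C: 5
  H: 4
  I: 1
  N: 1
Molecular formula: C5H4IN.
  M = 5(12.011) + 4(1.008) + 126.904 + 14.007
    = 60.055 + 4.032 + 126.904 + 14.007 = 204.998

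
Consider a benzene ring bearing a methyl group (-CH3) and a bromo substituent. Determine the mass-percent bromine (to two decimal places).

Atom tally by fragment:
  benzene ring core → C:6 H:6
  (− 2 ring H displaced by substituents)
  + CH3 → C:1 H:3
  + Br → Br:1
Element totals:
  C: 7
  H: 7
  Br: 1
Molecular formula: C7H7Br.
Molar mass = 171.037 g/mol.
Mass from Br: 1 × 79.904 = 79.904 g/mol.
%Br = 79.904 / 171.037 × 100 = 46.72%.

46.72%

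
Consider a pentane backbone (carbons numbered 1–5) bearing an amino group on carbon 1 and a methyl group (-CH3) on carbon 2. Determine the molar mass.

Atom tally by fragment:
  H2NCH2 → C:1 H:4 N:1
  CH(CH3) → C:2 H:4
  CH2 → C:1 H:2
  CH2 → C:1 H:2
  CH3 → C:1 H:3
Element totals:
  C: 6
  H: 15
  N: 1
Molecular formula: C6H15N.
  M = 6(12.011) + 15(1.008) + 14.007
    = 72.066 + 15.120 + 14.007 = 101.193

101.19 g/mol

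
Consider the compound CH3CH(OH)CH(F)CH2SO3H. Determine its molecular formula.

Atom tally by fragment:
  CH3 → C:1 H:3
  CH(OH) → C:1 H:2 O:1
  CH(F) → C:1 H:1 F:1
  CH2SO3H → C:1 H:3 S:1 O:3
Element totals:
  C: 4
  H: 9
  F: 1
  O: 4
  S: 1

C4H9FO4S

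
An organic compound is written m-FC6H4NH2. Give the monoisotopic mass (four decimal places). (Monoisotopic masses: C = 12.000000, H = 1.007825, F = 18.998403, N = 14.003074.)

Element totals:
  C: 6
  H: 6
  F: 1
  N: 1
Molecular formula: C6H6FN.
  M = 6(12.0) + 6(1.007825) + 18.998403 + 14.003074
    = 72.000000 + 6.046950 + 18.998403 + 14.003074 = 111.048427

111.0484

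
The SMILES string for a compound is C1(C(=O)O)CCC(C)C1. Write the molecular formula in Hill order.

Atom tally by fragment:
  cyclopentane ring core → C:5 H:10
  (− 2 ring H displaced by substituents)
  + COOH → C:1 H:1 O:2
  + CH3 → C:1 H:3
Element totals:
  C: 7
  H: 12
  O: 2

C7H12O2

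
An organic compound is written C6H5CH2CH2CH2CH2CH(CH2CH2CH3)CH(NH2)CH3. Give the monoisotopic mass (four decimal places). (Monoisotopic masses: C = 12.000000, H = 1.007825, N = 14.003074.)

Element totals:
  C: 16
  H: 27
  N: 1
Molecular formula: C16H27N.
  M = 16(12.0) + 27(1.007825) + 14.003074
    = 192.000000 + 27.211275 + 14.003074 = 233.214349

233.2143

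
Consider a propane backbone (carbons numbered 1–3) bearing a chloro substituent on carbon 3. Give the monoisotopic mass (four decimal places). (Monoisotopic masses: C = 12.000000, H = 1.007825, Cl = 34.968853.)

Atom tally by fragment:
  CH3 → C:1 H:3
  CH2 → C:1 H:2
  CH2Cl → C:1 H:2 Cl:1
Element totals:
  C: 3
  H: 7
  Cl: 1
Molecular formula: C3H7Cl.
  M = 3(12.0) + 7(1.007825) + 34.968853
    = 36.000000 + 7.054775 + 34.968853 = 78.023628

78.0236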